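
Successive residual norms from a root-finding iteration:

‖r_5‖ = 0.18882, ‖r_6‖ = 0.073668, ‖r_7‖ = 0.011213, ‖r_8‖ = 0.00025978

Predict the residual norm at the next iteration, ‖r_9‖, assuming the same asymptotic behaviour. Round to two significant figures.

1.4e-7

First estimate the order: p ≈ ln(‖r_8‖/‖r_7‖) / ln(‖r_7‖/‖r_6‖) = ln(0.00025978/0.011213)/ln(0.011213/0.073668) = ln(0.0231678)/ln(0.15221) ≈ 2.0000.
Then ‖r_9‖ ≈ ‖r_8‖·(‖r_8‖/‖r_7‖)^p = 0.00025978·(0.0231678)^2.0000 = 0.00025978·0.000536747 ≈ 1.394e-07.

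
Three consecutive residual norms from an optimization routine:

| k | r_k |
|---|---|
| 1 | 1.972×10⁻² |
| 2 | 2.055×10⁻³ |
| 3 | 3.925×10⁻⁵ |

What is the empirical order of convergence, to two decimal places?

p ≈ ln(r_3/r_2) / ln(r_2/r_1)
  = ln(3.925×10⁻⁵/2.055×10⁻³) / ln(2.055×10⁻³/1.972×10⁻²)
  = ln(0.0190998) / ln(0.104209)
  = -3.95808 / -2.26136 ≈ 1.75031

1.75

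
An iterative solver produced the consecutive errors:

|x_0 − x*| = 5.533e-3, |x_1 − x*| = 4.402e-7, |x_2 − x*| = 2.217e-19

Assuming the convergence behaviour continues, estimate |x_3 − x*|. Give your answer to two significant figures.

First estimate the order: p ≈ ln(|x_2 − x*|/|x_1 − x*|) / ln(|x_1 − x*|/|x_0 − x*|) = ln(2.217e-19/4.402e-7)/ln(4.402e-7/5.533e-3) = ln(5.03635e-13)/ln(7.9559e-05) ≈ 3.0000.
Then |x_3 − x*| ≈ |x_2 − x*|·(|x_2 − x*|/|x_1 − x*|)^p = 2.217e-19·(5.03635e-13)^3.0000 = 2.217e-19·1.27746e-37 ≈ 2.832e-56.

2.8e-56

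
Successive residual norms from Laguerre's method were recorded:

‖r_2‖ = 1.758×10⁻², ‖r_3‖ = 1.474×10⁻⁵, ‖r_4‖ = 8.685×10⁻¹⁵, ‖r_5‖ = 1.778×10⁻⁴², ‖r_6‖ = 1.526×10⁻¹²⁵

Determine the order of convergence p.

3

Consecutive ratios: ‖r_6‖/‖r_5‖ = 1.526×10⁻¹²⁵/1.778×10⁻⁴² = 8.58268e-84, ‖r_5‖/‖r_4‖ = 1.778×10⁻⁴²/8.685×10⁻¹⁵ = 2.04721e-28.
p ≈ ln(8.58268e-84)/ln(2.04721e-28) = -191.2674/-63.7559 ≈ 3.00.
So the convergence is cubic (order 3).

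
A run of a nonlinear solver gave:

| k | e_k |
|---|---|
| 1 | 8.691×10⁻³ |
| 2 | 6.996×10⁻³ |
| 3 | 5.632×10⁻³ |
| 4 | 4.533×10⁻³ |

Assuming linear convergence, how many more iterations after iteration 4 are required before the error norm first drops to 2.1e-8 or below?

Rate ρ ≈ e_4/e_3 = 4.533×10⁻³/5.632×10⁻³ = 0.8049.
After j more steps, e_{4+j} ≈ 4.533×10⁻³·ρ^j; need ρ^j ≤ 2.1e-8/4.533×10⁻³ = 4.63269e-06.
j ≥ ln(4.63269e-06)/ln(0.8049) = -12.2824/-0.21704 = 56.590.
So 57 more iterations are needed.

57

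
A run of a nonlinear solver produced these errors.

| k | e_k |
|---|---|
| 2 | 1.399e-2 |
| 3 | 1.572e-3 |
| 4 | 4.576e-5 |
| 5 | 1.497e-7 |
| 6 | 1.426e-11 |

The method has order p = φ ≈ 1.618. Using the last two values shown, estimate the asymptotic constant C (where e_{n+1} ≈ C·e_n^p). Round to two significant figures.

C ≈ e_6 / e_5^1.618
  = 1.426e-11 / (1.497e-7)^1.618
  = 1.426e-11 / 9.06794e-12 ≈ 1.5726

1.6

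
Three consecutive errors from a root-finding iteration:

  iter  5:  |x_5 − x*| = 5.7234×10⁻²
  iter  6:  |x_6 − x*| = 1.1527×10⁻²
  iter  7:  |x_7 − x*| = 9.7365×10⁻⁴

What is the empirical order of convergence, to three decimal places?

1.542

p ≈ ln(|x_7 − x*|/|x_6 − x*|) / ln(|x_6 − x*|/|x_5 − x*|)
  = ln(9.7365×10⁻⁴/1.1527×10⁻²) / ln(1.1527×10⁻²/5.7234×10⁻²)
  = ln(0.0844669) / ln(0.201401)
  = -2.471396 / -1.602457 ≈ 1.542254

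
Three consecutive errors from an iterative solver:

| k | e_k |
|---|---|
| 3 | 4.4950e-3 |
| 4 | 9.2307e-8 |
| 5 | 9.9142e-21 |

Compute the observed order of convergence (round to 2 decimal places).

p ≈ ln(e_5/e_4) / ln(e_4/e_3)
  = ln(9.9142e-21/9.2307e-8) / ln(9.2307e-8/4.4950e-3)
  = ln(1.07405e-13) / ln(2.05355e-05)
  = -29.86217 / -10.79336 ≈ 2.76672

2.77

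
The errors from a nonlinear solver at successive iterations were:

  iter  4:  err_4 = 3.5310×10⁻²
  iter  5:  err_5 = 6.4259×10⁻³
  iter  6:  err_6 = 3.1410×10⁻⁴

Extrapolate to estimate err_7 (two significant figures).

First estimate the order: p ≈ ln(err_6/err_5) / ln(err_5/err_4) = ln(3.1410×10⁻⁴/6.4259×10⁻³)/ln(6.4259×10⁻³/3.5310×10⁻²) = ln(0.0488803)/ln(0.181985) ≈ 1.7715.
Then err_7 ≈ err_6·(err_6/err_5)^p = 3.1410×10⁻⁴·(0.0488803)^1.7715 = 3.1410×10⁻⁴·0.00476212 ≈ 1.496e-06.

1.5e-6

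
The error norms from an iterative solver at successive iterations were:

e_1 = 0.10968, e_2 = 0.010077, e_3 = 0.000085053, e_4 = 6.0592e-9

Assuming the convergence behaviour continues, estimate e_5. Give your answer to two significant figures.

First estimate the order: p ≈ ln(e_4/e_3) / ln(e_3/e_2) = ln(6.0592e-9/0.000085053)/ln(0.000085053/0.010077) = ln(7.12403e-05)/ln(0.00844031) ≈ 2.0000.
Then e_5 ≈ e_4·(e_4/e_3)^p = 6.0592e-9·(7.12403e-05)^2.0000 = 6.0592e-9·5.07518e-09 ≈ 3.075e-17.

3.1e-17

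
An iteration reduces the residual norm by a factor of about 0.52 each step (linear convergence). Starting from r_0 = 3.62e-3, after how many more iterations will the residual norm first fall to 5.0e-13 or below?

After k steps, r_k ≈ 3.62e-3·0.52^k.
Need 0.52^k ≤ 5.0e-13/3.62e-3 = 1.38122e-10.
k ≥ ln(1.38122e-10)/ln(0.52) = -22.7029/-0.65393 = 34.718.
Smallest integer k = 35.

35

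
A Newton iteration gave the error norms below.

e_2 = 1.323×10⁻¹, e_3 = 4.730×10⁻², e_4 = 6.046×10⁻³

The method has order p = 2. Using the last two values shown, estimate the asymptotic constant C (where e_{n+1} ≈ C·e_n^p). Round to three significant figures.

2.70

C ≈ e_4 / e_3^2
  = 6.046×10⁻³ / (4.730×10⁻²)^2
  = 6.046×10⁻³ / 0.00223729 ≈ 2.7024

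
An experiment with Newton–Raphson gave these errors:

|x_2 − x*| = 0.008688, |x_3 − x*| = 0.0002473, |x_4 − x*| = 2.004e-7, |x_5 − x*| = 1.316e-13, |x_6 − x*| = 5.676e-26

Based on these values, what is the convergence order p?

Consecutive ratios: |x_6 − x*|/|x_5 − x*| = 5.676e-26/1.316e-13 = 4.31307e-13, |x_5 − x*|/|x_4 − x*| = 1.316e-13/2.004e-7 = 6.56687e-07.
p ≈ ln(4.31307e-13)/ln(6.56687e-07) = -28.4720/-14.2361 ≈ 2.00.
So the convergence is quadratic (order 2).

2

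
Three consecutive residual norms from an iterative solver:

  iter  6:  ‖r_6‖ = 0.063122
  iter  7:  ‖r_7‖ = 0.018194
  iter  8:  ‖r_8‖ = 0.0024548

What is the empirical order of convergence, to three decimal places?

1.610

p ≈ ln(‖r_8‖/‖r_7‖) / ln(‖r_7‖/‖r_6‖)
  = ln(0.0024548/0.018194) / ln(0.018194/0.063122)
  = ln(0.134924) / ln(0.288235)
  = -2.003044 / -1.243979 ≈ 1.610191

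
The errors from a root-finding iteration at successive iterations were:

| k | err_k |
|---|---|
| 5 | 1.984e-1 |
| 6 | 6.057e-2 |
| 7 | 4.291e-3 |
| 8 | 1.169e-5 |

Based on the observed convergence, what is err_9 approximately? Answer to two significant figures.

2.2e-11

First estimate the order: p ≈ ln(err_8/err_7) / ln(err_7/err_6) = ln(1.169e-5/4.291e-3)/ln(4.291e-3/6.057e-2) = ln(0.00272431)/ln(0.0708437) ≈ 2.2308.
Then err_9 ≈ err_8·(err_8/err_7)^p = 1.169e-5·(0.00272431)^2.2308 = 1.169e-5·1.8992e-06 ≈ 2.22e-11.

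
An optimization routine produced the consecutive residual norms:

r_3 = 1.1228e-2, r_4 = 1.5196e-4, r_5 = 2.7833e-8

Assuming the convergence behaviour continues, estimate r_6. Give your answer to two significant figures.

9.3e-16

First estimate the order: p ≈ ln(r_5/r_4) / ln(r_4/r_3) = ln(2.7833e-8/1.5196e-4)/ln(1.5196e-4/1.1228e-2) = ln(0.00018316)/ln(0.013534) ≈ 2.0000.
Then r_6 ≈ r_5·(r_5/r_4)^p = 2.7833e-8·(0.00018316)^2.0000 = 2.7833e-8·3.35476e-08 ≈ 9.337e-16.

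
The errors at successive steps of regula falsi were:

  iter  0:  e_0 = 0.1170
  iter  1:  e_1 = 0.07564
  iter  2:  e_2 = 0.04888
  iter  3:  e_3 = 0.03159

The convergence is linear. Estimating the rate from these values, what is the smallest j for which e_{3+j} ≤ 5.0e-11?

47

Rate ρ ≈ e_3/e_2 = 0.03159/0.04888 = 0.6463.
After j more steps, e_{3+j} ≈ 0.03159·ρ^j; need ρ^j ≤ 5.0e-11/0.03159 = 1.58278e-09.
j ≥ ln(1.58278e-09)/ln(0.6463) = -20.2641/-0.43649 = 46.425.
So 47 more iterations are needed.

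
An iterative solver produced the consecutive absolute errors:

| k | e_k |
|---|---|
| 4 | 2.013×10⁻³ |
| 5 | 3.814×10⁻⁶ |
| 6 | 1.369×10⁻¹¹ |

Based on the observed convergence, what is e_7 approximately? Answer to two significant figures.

1.8e-22

First estimate the order: p ≈ ln(e_6/e_5) / ln(e_5/e_4) = ln(1.369×10⁻¹¹/3.814×10⁻⁶)/ln(3.814×10⁻⁶/2.013×10⁻³) = ln(3.58941e-06)/ln(0.00189468) ≈ 2.0000.
Then e_7 ≈ e_6·(e_6/e_5)^p = 1.369×10⁻¹¹·(3.58941e-06)^2.0000 = 1.369×10⁻¹¹·1.28839e-11 ≈ 1.764e-22.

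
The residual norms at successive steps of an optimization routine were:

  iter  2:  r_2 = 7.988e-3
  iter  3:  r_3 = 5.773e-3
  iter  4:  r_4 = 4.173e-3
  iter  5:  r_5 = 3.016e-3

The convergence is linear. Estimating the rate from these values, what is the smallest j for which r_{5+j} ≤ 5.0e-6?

20

Rate ρ ≈ r_5/r_4 = 3.016e-3/4.173e-3 = 0.7227.
After j more steps, r_{5+j} ≈ 3.016e-3·ρ^j; need ρ^j ≤ 5.0e-6/3.016e-3 = 0.00165782.
j ≥ ln(0.00165782)/ln(0.7227) = -6.4023/-0.32476 = 19.714.
So 20 more iterations are needed.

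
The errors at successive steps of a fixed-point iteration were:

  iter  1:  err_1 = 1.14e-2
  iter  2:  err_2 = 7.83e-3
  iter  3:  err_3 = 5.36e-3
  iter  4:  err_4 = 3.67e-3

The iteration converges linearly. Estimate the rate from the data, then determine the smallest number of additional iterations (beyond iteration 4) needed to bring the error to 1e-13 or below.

Rate ρ ≈ err_4/err_3 = 3.67e-3/5.36e-3 = 0.6847.
After j more steps, err_{4+j} ≈ 3.67e-3·ρ^j; need ρ^j ≤ 1e-13/3.67e-3 = 2.7248e-11.
j ≥ ln(2.7248e-11)/ln(0.6847) = -24.3260/-0.37877 = 64.224.
So 65 more iterations are needed.

65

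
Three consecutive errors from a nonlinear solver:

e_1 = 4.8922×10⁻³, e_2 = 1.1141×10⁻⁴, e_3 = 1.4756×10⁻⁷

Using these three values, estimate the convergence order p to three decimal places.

1.752

p ≈ ln(e_3/e_2) / ln(e_2/e_1)
  = ln(1.4756×10⁻⁷/1.1141×10⁻⁴) / ln(1.1141×10⁻⁴/4.8922×10⁻³)
  = ln(0.00132448) / ln(0.022773)
  = -6.626735 / -3.782180 ≈ 1.752094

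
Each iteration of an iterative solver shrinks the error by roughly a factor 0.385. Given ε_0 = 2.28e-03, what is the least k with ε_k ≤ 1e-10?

18

After k steps, ε_k ≈ 2.28e-03·0.385^k.
Need 0.385^k ≤ 1e-10/2.28e-03 = 4.38596e-08.
k ≥ ln(4.38596e-08)/ln(0.385) = -16.9423/-0.95451 = 17.750.
Smallest integer k = 18.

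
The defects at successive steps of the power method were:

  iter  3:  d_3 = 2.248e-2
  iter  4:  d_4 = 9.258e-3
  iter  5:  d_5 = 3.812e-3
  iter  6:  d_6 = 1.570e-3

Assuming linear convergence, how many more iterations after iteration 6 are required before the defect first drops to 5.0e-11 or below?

Rate ρ ≈ d_6/d_5 = 1.570e-3/3.812e-3 = 0.4119.
After j more steps, d_{6+j} ≈ 1.570e-3·ρ^j; need ρ^j ≤ 5.0e-11/1.570e-3 = 3.18471e-08.
j ≥ ln(3.18471e-08)/ln(0.4119) = -17.2623/-0.88697 = 19.462.
So 20 more iterations are needed.

20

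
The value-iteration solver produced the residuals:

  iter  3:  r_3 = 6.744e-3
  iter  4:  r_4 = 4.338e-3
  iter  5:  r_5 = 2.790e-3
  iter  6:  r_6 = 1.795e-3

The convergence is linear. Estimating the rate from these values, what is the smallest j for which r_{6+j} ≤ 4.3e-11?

Rate ρ ≈ r_6/r_5 = 1.795e-3/2.790e-3 = 0.6434.
After j more steps, r_{6+j} ≈ 1.795e-3·ρ^j; need ρ^j ≤ 4.3e-11/1.795e-3 = 2.39554e-08.
j ≥ ln(2.39554e-08)/ln(0.6434) = -17.5471/-0.44099 = 39.790.
So 40 more iterations are needed.

40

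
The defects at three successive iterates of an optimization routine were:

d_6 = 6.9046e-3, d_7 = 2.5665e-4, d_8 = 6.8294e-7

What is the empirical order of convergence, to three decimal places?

1.801

p ≈ ln(d_8/d_7) / ln(d_7/d_6)
  = ln(6.8294e-7/2.5665e-4) / ln(2.5665e-4/6.9046e-3)
  = ln(0.00266098) / ln(0.0371709)
  = -5.929061 / -3.292229 ≈ 1.800926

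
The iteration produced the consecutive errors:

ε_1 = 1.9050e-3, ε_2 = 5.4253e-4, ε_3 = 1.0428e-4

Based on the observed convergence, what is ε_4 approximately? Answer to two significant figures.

1.2e-5

First estimate the order: p ≈ ln(ε_3/ε_2) / ln(ε_2/ε_1) = ln(1.0428e-4/5.4253e-4)/ln(5.4253e-4/1.9050e-3) = ln(0.192211)/ln(0.284793) ≈ 1.3130.
Then ε_4 ≈ ε_3·(ε_3/ε_2)^p = 1.0428e-4·(0.192211)^1.3130 = 1.0428e-4·0.11471 ≈ 1.196e-05.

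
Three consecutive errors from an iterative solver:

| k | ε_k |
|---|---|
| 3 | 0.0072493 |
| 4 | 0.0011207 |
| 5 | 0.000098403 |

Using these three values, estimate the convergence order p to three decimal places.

p ≈ ln(ε_5/ε_4) / ln(ε_4/ε_3)
  = ln(0.000098403/0.0011207) / ln(0.0011207/0.0072493)
  = ln(0.0878049) / ln(0.154594)
  = -2.432638 / -1.866953 ≈ 1.302999

1.303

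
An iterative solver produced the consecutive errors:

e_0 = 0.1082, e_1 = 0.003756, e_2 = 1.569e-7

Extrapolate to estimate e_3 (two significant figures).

1.1e-20

First estimate the order: p ≈ ln(e_2/e_1) / ln(e_1/e_0) = ln(1.569e-7/0.003756)/ln(0.003756/0.1082) = ln(4.17732e-05)/ln(0.0347135) ≈ 3.0004.
Then e_3 ≈ e_2·(e_2/e_1)^p = 1.569e-7·(4.17732e-05)^3.0004 = 1.569e-7·7.26008e-14 ≈ 1.139e-20.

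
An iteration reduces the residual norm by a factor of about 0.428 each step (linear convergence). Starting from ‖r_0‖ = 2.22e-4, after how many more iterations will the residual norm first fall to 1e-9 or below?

After k steps, ‖r_k‖ ≈ 2.22e-4·0.428^k.
Need 0.428^k ≤ 1e-9/2.22e-4 = 4.5045e-06.
k ≥ ln(4.5045e-06)/ln(0.428) = -12.3104/-0.84863 = 14.506.
Smallest integer k = 15.

15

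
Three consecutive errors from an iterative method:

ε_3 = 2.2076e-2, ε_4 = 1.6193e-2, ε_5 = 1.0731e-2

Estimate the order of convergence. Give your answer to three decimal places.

p ≈ ln(ε_5/ε_4) / ln(ε_4/ε_3)
  = ln(1.0731e-2/1.6193e-2) / ln(1.6193e-2/2.2076e-2)
  = ln(0.662694) / ln(0.733512)
  = -0.411442 / -0.309911 ≈ 1.327613

1.328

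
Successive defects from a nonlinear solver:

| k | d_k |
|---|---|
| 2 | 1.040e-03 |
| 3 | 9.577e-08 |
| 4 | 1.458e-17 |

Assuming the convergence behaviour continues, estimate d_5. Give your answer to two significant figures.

First estimate the order: p ≈ ln(d_4/d_3) / ln(d_3/d_2) = ln(1.458e-17/9.577e-08)/ln(9.577e-08/1.040e-03) = ln(1.5224e-10)/ln(9.20865e-05) ≈ 2.4326.
Then d_5 ≈ d_4·(d_4/d_3)^p = 1.458e-17·(1.5224e-10)^2.4326 = 1.458e-17·1.31226e-24 ≈ 1.913e-41.

1.9e-41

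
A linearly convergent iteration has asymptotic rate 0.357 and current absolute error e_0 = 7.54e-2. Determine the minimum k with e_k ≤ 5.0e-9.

After k steps, e_k ≈ 7.54e-2·0.357^k.
Need 0.357^k ≤ 5.0e-9/7.54e-2 = 6.6313e-08.
k ≥ ln(6.6313e-08)/ln(0.357) = -16.5289/-1.03002 = 16.047.
Smallest integer k = 17.

17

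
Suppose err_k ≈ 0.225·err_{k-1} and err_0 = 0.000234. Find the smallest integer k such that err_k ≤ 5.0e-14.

15

After k steps, err_k ≈ 0.000234·0.225^k.
Need 0.225^k ≤ 5.0e-14/0.000234 = 2.13675e-10.
k ≥ ln(2.13675e-10)/ln(0.225) = -22.2666/-1.49165 = 14.927.
Smallest integer k = 15.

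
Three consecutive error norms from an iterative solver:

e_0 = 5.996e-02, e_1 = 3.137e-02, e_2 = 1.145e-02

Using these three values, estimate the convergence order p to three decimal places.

1.556

p ≈ ln(e_2/e_1) / ln(e_1/e_0)
  = ln(1.145e-02/3.137e-02) / ln(3.137e-02/5.996e-02)
  = ln(0.364998) / ln(0.523182)
  = -1.007863 / -0.647826 ≈ 1.555762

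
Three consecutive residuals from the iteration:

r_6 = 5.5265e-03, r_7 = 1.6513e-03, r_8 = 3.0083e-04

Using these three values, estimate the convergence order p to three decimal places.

p ≈ ln(r_8/r_7) / ln(r_7/r_6)
  = ln(3.0083e-04/1.6513e-03) / ln(1.6513e-03/5.5265e-03)
  = ln(0.182178) / ln(0.298797)
  = -1.702771 / -1.207991 ≈ 1.409589

1.410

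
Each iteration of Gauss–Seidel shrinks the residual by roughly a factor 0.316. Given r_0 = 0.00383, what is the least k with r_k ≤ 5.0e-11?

After k steps, r_k ≈ 0.00383·0.316^k.
Need 0.316^k ≤ 5.0e-11/0.00383 = 1.30548e-08.
k ≥ ln(1.30548e-08)/ln(0.316) = -18.1541/-1.15201 = 15.759.
Smallest integer k = 16.

16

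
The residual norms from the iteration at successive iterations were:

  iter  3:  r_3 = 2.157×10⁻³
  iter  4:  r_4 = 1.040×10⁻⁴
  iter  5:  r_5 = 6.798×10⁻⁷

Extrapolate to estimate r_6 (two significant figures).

1.6e-10

First estimate the order: p ≈ ln(r_5/r_4) / ln(r_4/r_3) = ln(6.798×10⁻⁷/1.040×10⁻⁴)/ln(1.040×10⁻⁴/2.157×10⁻³) = ln(0.00653654)/ln(0.0482151) ≈ 1.6590.
Then r_6 ≈ r_5·(r_5/r_4)^p = 6.798×10⁻⁷·(0.00653654)^1.6590 = 6.798×10⁻⁷·0.000237499 ≈ 1.615e-10.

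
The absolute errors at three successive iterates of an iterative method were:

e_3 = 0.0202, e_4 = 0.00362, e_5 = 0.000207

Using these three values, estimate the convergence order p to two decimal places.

1.66

p ≈ ln(e_5/e_4) / ln(e_4/e_3)
  = ln(0.000207/0.00362) / ln(0.00362/0.0202)
  = ln(0.0571823) / ln(0.179208)
  = -2.86151 / -1.71921 ≈ 1.66443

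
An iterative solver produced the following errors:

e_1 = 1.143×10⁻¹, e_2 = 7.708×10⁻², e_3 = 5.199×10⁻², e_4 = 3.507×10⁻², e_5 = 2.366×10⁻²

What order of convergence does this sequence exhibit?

Consecutive ratios: e_5/e_4 = 2.366×10⁻²/3.507×10⁻² = 0.674651, e_4/e_3 = 3.507×10⁻²/5.199×10⁻² = 0.674553.
p ≈ ln(0.674651)/ln(0.674553) = -0.3936/-0.3937 ≈ 1.00.
So the convergence is linear (order 1).

1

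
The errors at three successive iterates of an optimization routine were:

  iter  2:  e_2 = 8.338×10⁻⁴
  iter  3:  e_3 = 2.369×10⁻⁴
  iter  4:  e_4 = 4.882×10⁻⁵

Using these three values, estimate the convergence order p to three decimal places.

1.255

p ≈ ln(e_4/e_3) / ln(e_3/e_2)
  = ln(4.882×10⁻⁵/2.369×10⁻⁴) / ln(2.369×10⁻⁴/8.338×10⁻⁴)
  = ln(0.206079) / ln(0.284121)
  = -1.579496 / -1.258355 ≈ 1.255207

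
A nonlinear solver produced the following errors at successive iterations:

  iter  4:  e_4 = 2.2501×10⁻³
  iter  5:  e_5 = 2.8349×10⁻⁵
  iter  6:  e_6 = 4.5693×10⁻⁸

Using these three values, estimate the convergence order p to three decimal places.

1.470

p ≈ ln(e_6/e_5) / ln(e_5/e_4)
  = ln(4.5693×10⁻⁸/2.8349×10⁻⁵) / ln(2.8349×10⁻⁵/2.2501×10⁻³)
  = ln(0.0016118) / ln(0.012599)
  = -6.430404 / -4.374138 ≈ 1.470096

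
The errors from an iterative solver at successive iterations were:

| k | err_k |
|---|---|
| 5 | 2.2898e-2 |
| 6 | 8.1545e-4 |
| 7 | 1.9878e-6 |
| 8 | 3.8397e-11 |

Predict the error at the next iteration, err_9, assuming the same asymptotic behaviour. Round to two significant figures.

1.2e-19

First estimate the order: p ≈ ln(err_8/err_7) / ln(err_7/err_6) = ln(3.8397e-11/1.9878e-6)/ln(1.9878e-6/8.1545e-4) = ln(1.93163e-05)/ln(0.00243767) ≈ 1.8041.
Then err_9 ≈ err_8·(err_8/err_7)^p = 3.8397e-11·(1.93163e-05)^1.8041 = 3.8397e-11·3.12849e-09 ≈ 1.201e-19.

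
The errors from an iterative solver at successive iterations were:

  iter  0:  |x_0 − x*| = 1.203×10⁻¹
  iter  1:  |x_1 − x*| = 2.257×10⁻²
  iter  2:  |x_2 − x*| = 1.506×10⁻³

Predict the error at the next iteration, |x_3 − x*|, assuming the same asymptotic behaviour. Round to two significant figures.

First estimate the order: p ≈ ln(|x_2 − x*|/|x_1 − x*|) / ln(|x_1 − x*|/|x_0 − x*|) = ln(1.506×10⁻³/2.257×10⁻²)/ln(2.257×10⁻²/1.203×10⁻¹) = ln(0.0667257)/ln(0.187614) ≈ 1.6178.
Then |x_3 − x*| ≈ |x_2 − x*|·(|x_2 − x*|/|x_1 − x*|)^p = 1.506×10⁻³·(0.0667257)^1.6178 = 1.506×10⁻³·0.0125297 ≈ 1.887e-05.

1.9e-5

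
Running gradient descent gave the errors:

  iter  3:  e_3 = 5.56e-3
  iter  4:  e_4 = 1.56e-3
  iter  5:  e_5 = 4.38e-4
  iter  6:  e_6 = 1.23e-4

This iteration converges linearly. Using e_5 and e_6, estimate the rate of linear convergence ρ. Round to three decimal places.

ρ ≈ e_6/e_5 = 1.23e-4/4.38e-4 = 0.28082

0.281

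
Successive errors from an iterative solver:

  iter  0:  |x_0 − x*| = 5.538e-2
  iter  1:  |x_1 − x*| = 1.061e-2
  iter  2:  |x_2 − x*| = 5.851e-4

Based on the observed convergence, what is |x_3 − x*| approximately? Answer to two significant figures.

3.6e-6

First estimate the order: p ≈ ln(|x_2 − x*|/|x_1 − x*|) / ln(|x_1 − x*|/|x_0 − x*|) = ln(5.851e-4/1.061e-2)/ln(1.061e-2/5.538e-2) = ln(0.0551461)/ln(0.191585) ≈ 1.7536.
Then |x_3 − x*| ≈ |x_2 − x*|·(|x_2 − x*|/|x_1 − x*|)^p = 5.851e-4·(0.0551461)^1.7536 = 5.851e-4·0.00621041 ≈ 3.634e-06.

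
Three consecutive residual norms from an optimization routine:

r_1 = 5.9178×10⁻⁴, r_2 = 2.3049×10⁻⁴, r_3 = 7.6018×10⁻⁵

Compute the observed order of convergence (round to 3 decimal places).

p ≈ ln(r_3/r_2) / ln(r_2/r_1)
  = ln(7.6018×10⁻⁵/2.3049×10⁻⁴) / ln(2.3049×10⁻⁴/5.9178×10⁻⁴)
  = ln(0.32981) / ln(0.389486)
  = -1.109239 / -0.942927 ≈ 1.176378

1.176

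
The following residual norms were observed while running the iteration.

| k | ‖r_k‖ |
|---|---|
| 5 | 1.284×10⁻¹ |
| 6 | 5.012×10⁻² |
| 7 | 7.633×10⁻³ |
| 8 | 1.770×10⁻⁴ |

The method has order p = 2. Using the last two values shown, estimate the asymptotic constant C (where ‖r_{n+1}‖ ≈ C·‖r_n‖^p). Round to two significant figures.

C ≈ ‖r_8‖ / ‖r_7‖^2
  = 1.770×10⁻⁴ / (7.633×10⁻³)^2
  = 1.770×10⁻⁴ / 5.82627e-05 ≈ 3.038

3.0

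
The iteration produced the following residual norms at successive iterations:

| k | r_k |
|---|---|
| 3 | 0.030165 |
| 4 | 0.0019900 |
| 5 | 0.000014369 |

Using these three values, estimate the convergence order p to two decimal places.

1.81

p ≈ ln(r_5/r_4) / ln(r_4/r_3)
  = ln(0.000014369/0.0019900) / ln(0.0019900/0.030165)
  = ln(0.0072206) / ln(0.0659705)
  = -4.93082 / -2.71855 ≈ 1.81377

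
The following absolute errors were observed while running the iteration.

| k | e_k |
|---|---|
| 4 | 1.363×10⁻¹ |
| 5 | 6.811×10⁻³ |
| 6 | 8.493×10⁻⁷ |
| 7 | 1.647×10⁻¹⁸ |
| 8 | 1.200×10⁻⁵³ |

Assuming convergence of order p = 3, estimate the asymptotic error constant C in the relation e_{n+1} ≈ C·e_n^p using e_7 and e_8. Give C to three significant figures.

2.69

C ≈ e_8 / e_7^3
  = 1.200×10⁻⁵³ / (1.647×10⁻¹⁸)^3
  = 1.200×10⁻⁵³ / 4.46767e-54 ≈ 2.686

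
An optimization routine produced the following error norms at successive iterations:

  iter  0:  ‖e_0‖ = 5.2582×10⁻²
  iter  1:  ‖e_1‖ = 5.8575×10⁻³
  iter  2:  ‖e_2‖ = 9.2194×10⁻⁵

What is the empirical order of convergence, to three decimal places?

p ≈ ln(‖e_2‖/‖e_1‖) / ln(‖e_1‖/‖e_0‖)
  = ln(9.2194×10⁻⁵/5.8575×10⁻³) / ln(5.8575×10⁻³/5.2582×10⁻²)
  = ln(0.0157395) / ln(0.111397)
  = -4.151582 / -2.194655 ≈ 1.891679

1.892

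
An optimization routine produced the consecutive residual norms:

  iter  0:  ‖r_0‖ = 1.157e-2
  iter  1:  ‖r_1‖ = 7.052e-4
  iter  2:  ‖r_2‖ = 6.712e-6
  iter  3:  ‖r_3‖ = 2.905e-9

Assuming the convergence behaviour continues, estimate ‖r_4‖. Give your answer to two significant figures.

7.3e-15

First estimate the order: p ≈ ln(‖r_3‖/‖r_2‖) / ln(‖r_2‖/‖r_1‖) = ln(2.905e-9/6.712e-6)/ln(6.712e-6/7.052e-4) = ln(0.000432807)/ln(0.00951787) ≈ 1.6640.
Then ‖r_4‖ ≈ ‖r_3‖·(‖r_3‖/‖r_2‖)^p = 2.905e-9·(0.000432807)^1.6640 = 2.905e-9·2.5281e-06 ≈ 7.344e-15.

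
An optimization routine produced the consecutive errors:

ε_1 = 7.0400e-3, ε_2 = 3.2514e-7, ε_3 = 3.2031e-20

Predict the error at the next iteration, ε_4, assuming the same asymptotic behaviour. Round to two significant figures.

3.1e-59

First estimate the order: p ≈ ln(ε_3/ε_2) / ln(ε_2/ε_1) = ln(3.2031e-20/3.2514e-7)/ln(3.2514e-7/7.0400e-3) = ln(9.85145e-14)/ln(4.61847e-05) ≈ 3.0000.
Then ε_4 ≈ ε_3·(ε_3/ε_2)^p = 3.2031e-20·(9.85145e-14)^3.0000 = 3.2031e-20·9.56094e-40 ≈ 3.062e-59.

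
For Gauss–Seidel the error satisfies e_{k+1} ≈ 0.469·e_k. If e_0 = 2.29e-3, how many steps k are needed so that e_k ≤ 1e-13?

32

After k steps, e_k ≈ 2.29e-3·0.469^k.
Need 0.469^k ≤ 1e-13/2.29e-3 = 4.36681e-11.
k ≥ ln(4.36681e-11)/ln(0.469) = -23.8544/-0.75715 = 31.506.
Smallest integer k = 32.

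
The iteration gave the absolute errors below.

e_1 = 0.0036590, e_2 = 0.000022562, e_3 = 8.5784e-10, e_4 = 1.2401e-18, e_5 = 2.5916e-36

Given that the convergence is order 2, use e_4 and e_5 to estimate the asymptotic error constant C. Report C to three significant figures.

1.69

C ≈ e_5 / e_4^2
  = 2.5916e-36 / (1.2401e-18)^2
  = 2.5916e-36 / 1.53785e-36 ≈ 1.6852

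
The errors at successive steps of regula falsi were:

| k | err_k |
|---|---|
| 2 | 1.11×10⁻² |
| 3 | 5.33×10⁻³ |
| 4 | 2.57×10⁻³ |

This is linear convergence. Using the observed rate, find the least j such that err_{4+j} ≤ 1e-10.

Rate ρ ≈ err_4/err_3 = 2.57×10⁻³/5.33×10⁻³ = 0.4822.
After j more steps, err_{4+j} ≈ 2.57×10⁻³·ρ^j; need ρ^j ≤ 1e-10/2.57×10⁻³ = 3.89105e-08.
j ≥ ln(3.89105e-08)/ln(0.4822) = -17.0620/-0.72940 = 23.392.
So 24 more iterations are needed.

24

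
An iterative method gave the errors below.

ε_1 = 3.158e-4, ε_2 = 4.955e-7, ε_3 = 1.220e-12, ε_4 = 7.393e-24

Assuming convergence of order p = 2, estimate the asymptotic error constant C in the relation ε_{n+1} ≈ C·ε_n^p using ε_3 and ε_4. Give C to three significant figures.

4.97

C ≈ ε_4 / ε_3^2
  = 7.393e-24 / (1.220e-12)^2
  = 7.393e-24 / 1.4884e-24 ≈ 4.9671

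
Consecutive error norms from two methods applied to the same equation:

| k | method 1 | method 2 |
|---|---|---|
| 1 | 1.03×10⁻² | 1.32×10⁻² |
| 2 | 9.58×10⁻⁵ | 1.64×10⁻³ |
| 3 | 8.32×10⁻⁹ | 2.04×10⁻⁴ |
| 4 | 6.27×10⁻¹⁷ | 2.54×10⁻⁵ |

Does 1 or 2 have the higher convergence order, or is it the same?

Method 1: p ≈ ln(6.27×10⁻¹⁷/8.32×10⁻⁹)/ln(8.32×10⁻⁹/9.58×10⁻⁵) ≈ 2.00.
Method 2: p ≈ ln(2.54×10⁻⁵/2.04×10⁻⁴)/ln(2.04×10⁻⁴/1.64×10⁻³) ≈ 1.00.
Method 1 has the higher order (≈2.0 vs ≈1.0).

1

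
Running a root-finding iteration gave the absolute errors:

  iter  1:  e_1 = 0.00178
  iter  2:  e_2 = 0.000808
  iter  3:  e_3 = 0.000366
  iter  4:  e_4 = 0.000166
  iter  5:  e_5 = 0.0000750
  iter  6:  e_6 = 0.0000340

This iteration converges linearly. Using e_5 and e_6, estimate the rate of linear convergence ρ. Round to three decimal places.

ρ ≈ e_6/e_5 = 0.0000340/0.0000750 = 0.45333

0.453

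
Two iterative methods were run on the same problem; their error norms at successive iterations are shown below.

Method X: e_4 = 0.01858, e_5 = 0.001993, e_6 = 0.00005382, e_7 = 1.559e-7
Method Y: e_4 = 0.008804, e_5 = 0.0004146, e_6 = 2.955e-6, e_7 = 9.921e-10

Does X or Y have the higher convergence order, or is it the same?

same

Method X: p ≈ ln(1.559e-7/0.00005382)/ln(0.00005382/0.001993) ≈ 1.62.
Method Y: p ≈ ln(9.921e-10/2.955e-6)/ln(2.955e-6/0.0004146) ≈ 1.62.
Both orders ≈ 1.6 — effectively the same.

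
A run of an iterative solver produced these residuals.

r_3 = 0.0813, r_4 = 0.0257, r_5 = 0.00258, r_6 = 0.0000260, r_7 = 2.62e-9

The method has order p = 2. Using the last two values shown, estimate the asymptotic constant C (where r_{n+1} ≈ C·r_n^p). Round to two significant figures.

C ≈ r_7 / r_6^2
  = 2.62e-9 / (0.0000260)^2
  = 2.62e-9 / 6.76e-10 ≈ 3.8757

3.9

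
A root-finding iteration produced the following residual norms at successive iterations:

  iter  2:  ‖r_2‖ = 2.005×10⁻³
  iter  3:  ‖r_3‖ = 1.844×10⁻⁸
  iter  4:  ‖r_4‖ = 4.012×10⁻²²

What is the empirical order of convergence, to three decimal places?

p ≈ ln(‖r_4‖/‖r_3‖) / ln(‖r_3‖/‖r_2‖)
  = ln(4.012×10⁻²²/1.844×10⁻⁸) / ln(1.844×10⁻⁸/2.005×10⁻³)
  = ln(2.1757e-14) / ln(9.19701e-06)
  = -31.458841 / -11.596632 ≈ 2.712757

2.713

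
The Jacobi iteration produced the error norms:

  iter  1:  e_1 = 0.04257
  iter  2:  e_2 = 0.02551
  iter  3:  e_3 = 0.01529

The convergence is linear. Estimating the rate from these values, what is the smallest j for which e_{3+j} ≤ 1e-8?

Rate ρ ≈ e_3/e_2 = 0.01529/0.02551 = 0.5994.
After j more steps, e_{3+j} ≈ 0.01529·ρ^j; need ρ^j ≤ 1e-8/0.01529 = 6.54022e-07.
j ≥ ln(6.54022e-07)/ln(0.5994) = -14.2401/-0.51183 = 27.822.
So 28 more iterations are needed.

28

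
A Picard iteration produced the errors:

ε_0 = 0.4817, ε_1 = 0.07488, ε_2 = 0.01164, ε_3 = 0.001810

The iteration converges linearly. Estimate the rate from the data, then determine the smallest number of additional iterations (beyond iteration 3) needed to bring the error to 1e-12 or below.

Rate ρ ≈ ε_3/ε_2 = 0.001810/0.01164 = 0.1555.
After j more steps, ε_{3+j} ≈ 0.001810·ρ^j; need ρ^j ≤ 1e-12/0.001810 = 5.52486e-10.
j ≥ ln(5.52486e-10)/ln(0.1555) = -21.3166/-1.86111 = 11.454.
So 12 more iterations are needed.

12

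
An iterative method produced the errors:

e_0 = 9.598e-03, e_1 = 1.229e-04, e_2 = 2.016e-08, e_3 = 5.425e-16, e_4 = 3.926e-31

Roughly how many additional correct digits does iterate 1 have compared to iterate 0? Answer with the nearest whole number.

2

Digits gained ≈ log₁₀(e_0/e_1) = log₁₀(9.598e-03/1.229e-04) = log₁₀(78.096) ≈ 1.893.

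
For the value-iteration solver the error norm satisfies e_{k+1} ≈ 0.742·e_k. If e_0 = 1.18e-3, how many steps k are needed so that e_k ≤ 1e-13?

After k steps, e_k ≈ 1.18e-3·0.742^k.
Need 0.742^k ≤ 1e-13/1.18e-3 = 8.47458e-11.
k ≥ ln(8.47458e-11)/ln(0.742) = -23.1914/-0.29841 = 77.717.
Smallest integer k = 78.

78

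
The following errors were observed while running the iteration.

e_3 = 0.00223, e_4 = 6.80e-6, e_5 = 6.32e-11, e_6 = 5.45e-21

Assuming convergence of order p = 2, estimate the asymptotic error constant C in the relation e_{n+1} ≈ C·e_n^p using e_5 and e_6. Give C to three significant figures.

C ≈ e_6 / e_5^2
  = 5.45e-21 / (6.32e-11)^2
  = 5.45e-21 / 3.99424e-21 ≈ 1.3645

1.36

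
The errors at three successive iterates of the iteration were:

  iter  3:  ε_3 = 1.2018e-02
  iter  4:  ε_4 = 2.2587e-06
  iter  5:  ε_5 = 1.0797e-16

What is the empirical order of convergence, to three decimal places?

2.770

p ≈ ln(ε_5/ε_4) / ln(ε_4/ε_3)
  = ln(1.0797e-16/2.2587e-06) / ln(2.2587e-06/1.2018e-02)
  = ln(4.78018e-11) / ln(0.000187943)
  = -23.763958 / -8.579372 ≈ 2.769895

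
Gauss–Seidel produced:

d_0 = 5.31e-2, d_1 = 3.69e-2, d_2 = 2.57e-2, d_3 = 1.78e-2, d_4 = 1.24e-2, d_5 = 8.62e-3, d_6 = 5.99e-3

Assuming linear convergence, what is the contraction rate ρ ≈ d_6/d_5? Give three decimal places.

0.695

ρ ≈ d_6/d_5 = 5.99e-3/8.62e-3 = 0.69490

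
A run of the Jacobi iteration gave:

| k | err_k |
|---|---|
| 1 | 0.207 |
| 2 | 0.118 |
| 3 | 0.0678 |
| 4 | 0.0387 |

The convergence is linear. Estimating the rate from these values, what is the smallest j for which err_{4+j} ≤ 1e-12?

Rate ρ ≈ err_4/err_3 = 0.0387/0.0678 = 0.5708.
After j more steps, err_{4+j} ≈ 0.0387·ρ^j; need ρ^j ≤ 1e-12/0.0387 = 2.58398e-11.
j ≥ ln(2.58398e-11)/ln(0.5708) = -24.3791/-0.56072 = 43.478.
So 44 more iterations are needed.

44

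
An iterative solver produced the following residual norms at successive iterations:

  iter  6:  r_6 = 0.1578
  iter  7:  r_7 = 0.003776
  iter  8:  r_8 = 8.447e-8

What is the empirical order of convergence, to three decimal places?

p ≈ ln(r_8/r_7) / ln(r_7/r_6)
  = ln(8.447e-8/0.003776) / ln(0.003776/0.1578)
  = ln(2.23702e-05) / ln(0.023929)
  = -10.707781 / -3.732664 ≈ 2.868670

2.869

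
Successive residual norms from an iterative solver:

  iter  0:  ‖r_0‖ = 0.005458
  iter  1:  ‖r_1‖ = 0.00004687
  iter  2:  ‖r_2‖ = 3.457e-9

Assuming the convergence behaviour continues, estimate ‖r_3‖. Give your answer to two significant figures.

1.9e-17

First estimate the order: p ≈ ln(‖r_2‖/‖r_1‖) / ln(‖r_1‖/‖r_0‖) = ln(3.457e-9/0.00004687)/ln(0.00004687/0.005458) = ln(7.37572e-05)/ln(0.00858739) ≈ 2.0000.
Then ‖r_3‖ ≈ ‖r_2‖·(‖r_2‖/‖r_1‖)^p = 3.457e-9·(7.37572e-05)^2.0000 = 3.457e-9·5.44012e-09 ≈ 1.881e-17.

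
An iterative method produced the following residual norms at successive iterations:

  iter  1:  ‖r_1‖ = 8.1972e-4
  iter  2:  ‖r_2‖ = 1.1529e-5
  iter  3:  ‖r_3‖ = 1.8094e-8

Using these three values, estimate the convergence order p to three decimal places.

p ≈ ln(‖r_3‖/‖r_2‖) / ln(‖r_2‖/‖r_1‖)
  = ln(1.8094e-8/1.1529e-5) / ln(1.1529e-5/8.1972e-4)
  = ln(0.00156943) / ln(0.0140646)
  = -6.457043 / -4.264094 ≈ 1.514283

1.514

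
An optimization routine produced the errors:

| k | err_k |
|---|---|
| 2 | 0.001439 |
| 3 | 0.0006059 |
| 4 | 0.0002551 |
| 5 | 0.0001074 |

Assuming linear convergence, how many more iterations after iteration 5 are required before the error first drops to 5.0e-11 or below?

Rate ρ ≈ err_5/err_4 = 0.0001074/0.0002551 = 0.4210.
After j more steps, err_{5+j} ≈ 0.0001074·ρ^j; need ρ^j ≤ 5.0e-11/0.0001074 = 4.65549e-07.
j ≥ ln(4.65549e-07)/ln(0.4210) = -14.5800/-0.86512 = 16.853.
So 17 more iterations are needed.

17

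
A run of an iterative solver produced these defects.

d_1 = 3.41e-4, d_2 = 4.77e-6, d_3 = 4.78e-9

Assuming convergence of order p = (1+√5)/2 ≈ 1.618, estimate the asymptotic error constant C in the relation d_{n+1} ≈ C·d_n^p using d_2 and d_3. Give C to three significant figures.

1.95

C ≈ d_3 / d_2^1.618
  = 4.78e-9 / (4.77e-6)^1.618
  = 4.78e-9 / 2.45382e-09 ≈ 1.948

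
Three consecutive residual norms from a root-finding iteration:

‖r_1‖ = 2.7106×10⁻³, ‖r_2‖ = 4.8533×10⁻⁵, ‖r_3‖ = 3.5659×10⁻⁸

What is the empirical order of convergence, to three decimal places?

1.794

p ≈ ln(‖r_3‖/‖r_2‖) / ln(‖r_2‖/‖r_1‖)
  = ln(3.5659×10⁻⁸/4.8533×10⁻⁵) / ln(4.8533×10⁻⁵/2.7106×10⁻³)
  = ln(0.000734737) / ln(0.0179049)
  = -7.215998 / -4.022681 ≈ 1.793828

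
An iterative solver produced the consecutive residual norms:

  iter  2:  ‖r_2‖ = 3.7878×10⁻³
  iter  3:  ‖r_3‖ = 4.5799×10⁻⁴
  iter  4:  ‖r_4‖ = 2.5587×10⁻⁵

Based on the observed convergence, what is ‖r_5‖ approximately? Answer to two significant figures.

5.0e-7

First estimate the order: p ≈ ln(‖r_4‖/‖r_3‖) / ln(‖r_3‖/‖r_2‖) = ln(2.5587×10⁻⁵/4.5799×10⁻⁴)/ln(4.5799×10⁻⁴/3.7878×10⁻³) = ln(0.055868)/ln(0.120912) ≈ 1.3654.
Then ‖r_5‖ ≈ ‖r_4‖·(‖r_4‖/‖r_3‖)^p = 2.5587×10⁻⁵·(0.055868)^1.3654 = 2.5587×10⁻⁵·0.0194705 ≈ 4.982e-07.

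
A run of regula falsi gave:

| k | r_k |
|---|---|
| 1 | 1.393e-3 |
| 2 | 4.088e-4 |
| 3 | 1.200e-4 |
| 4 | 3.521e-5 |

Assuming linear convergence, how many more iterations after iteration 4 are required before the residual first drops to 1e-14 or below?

18

Rate ρ ≈ r_4/r_3 = 3.521e-5/1.200e-4 = 0.2934.
After j more steps, r_{4+j} ≈ 3.521e-5·ρ^j; need ρ^j ≤ 1e-14/3.521e-5 = 2.8401e-10.
j ≥ ln(2.8401e-10)/ln(0.2934) = -21.9820/-1.22622 = 17.927.
So 18 more iterations are needed.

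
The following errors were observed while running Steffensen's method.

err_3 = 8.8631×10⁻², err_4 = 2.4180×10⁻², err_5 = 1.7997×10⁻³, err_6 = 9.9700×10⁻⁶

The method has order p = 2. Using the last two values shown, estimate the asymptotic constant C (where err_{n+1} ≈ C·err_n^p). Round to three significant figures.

3.08

C ≈ err_6 / err_5^2
  = 9.9700×10⁻⁶ / (1.7997×10⁻³)^2
  = 9.9700×10⁻⁶ / 3.23892e-06 ≈ 3.0782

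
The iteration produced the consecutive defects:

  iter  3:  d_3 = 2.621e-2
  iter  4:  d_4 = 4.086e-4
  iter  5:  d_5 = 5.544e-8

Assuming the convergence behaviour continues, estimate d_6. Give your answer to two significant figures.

First estimate the order: p ≈ ln(d_5/d_4) / ln(d_4/d_3) = ln(5.544e-8/4.086e-4)/ln(4.086e-4/2.621e-2) = ln(0.000135683)/ln(0.0155895) ≈ 2.1401.
Then d_6 ≈ d_5·(d_5/d_4)^p = 5.544e-8·(0.000135683)^2.1401 = 5.544e-8·5.2871e-09 ≈ 2.931e-16.

2.9e-16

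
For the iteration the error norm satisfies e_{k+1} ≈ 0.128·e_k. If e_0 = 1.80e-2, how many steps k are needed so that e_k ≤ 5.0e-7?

After k steps, e_k ≈ 1.80e-2·0.128^k.
Need 0.128^k ≤ 5.0e-7/1.80e-2 = 2.77778e-05.
k ≥ ln(2.77778e-05)/ln(0.128) = -10.4913/-2.05573 = 5.103.
Smallest integer k = 6.

6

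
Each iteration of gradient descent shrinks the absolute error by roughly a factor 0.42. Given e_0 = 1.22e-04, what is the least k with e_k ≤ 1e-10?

After k steps, e_k ≈ 1.22e-04·0.42^k.
Need 0.42^k ≤ 1e-10/1.22e-04 = 8.19672e-07.
k ≥ ln(8.19672e-07)/ln(0.42) = -14.0144/-0.86750 = 16.155.
Smallest integer k = 17.

17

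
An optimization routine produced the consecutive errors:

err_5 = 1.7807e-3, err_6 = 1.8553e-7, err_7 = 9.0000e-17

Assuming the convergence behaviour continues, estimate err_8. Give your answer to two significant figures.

1.5e-38

First estimate the order: p ≈ ln(err_7/err_6) / ln(err_6/err_5) = ln(9.0000e-17/1.8553e-7)/ln(1.8553e-7/1.7807e-3) = ln(4.85097e-10)/ln(0.000104189) ≈ 2.3390.
Then err_8 ≈ err_7·(err_7/err_6)^p = 9.0000e-17·(4.85097e-10)^2.3390 = 9.0000e-17·1.63739e-22 ≈ 1.474e-38.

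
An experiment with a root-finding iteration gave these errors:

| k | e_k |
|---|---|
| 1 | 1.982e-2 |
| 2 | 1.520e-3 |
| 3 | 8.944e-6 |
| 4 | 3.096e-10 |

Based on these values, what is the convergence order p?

Consecutive ratios: e_4/e_3 = 3.096e-10/8.944e-6 = 3.46154e-05, e_3/e_2 = 8.944e-6/1.520e-3 = 0.00588421.
p ≈ ln(3.46154e-05)/ln(0.00588421) = -10.2712/-5.1355 ≈ 2.00.
So the convergence is quadratic (order 2).

2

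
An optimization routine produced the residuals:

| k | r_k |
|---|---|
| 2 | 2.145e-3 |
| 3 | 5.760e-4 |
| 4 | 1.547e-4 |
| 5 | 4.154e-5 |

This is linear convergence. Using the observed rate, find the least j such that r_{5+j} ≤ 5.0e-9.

7

Rate ρ ≈ r_5/r_4 = 4.154e-5/1.547e-4 = 0.2685.
After j more steps, r_{5+j} ≈ 4.154e-5·ρ^j; need ρ^j ≤ 5.0e-9/4.154e-5 = 0.000120366.
j ≥ ln(0.000120366)/ln(0.2685) = -9.0250/-1.31490 = 6.864.
So 7 more iterations are needed.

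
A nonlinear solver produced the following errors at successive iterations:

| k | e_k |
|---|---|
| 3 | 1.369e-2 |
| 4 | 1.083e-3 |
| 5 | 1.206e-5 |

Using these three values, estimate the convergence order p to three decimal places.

p ≈ ln(e_5/e_4) / ln(e_4/e_3)
  = ln(1.206e-5/1.083e-3) / ln(1.083e-3/1.369e-2)
  = ln(0.0111357) / ln(0.0791088)
  = -4.497599 / -2.536931 ≈ 1.772850

1.773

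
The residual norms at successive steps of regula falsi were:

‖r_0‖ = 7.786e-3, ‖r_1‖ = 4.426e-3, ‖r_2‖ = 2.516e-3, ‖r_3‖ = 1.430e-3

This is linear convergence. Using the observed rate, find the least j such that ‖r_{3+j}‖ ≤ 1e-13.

42

Rate ρ ≈ ‖r_3‖/‖r_2‖ = 1.430e-3/2.516e-3 = 0.5684.
After j more steps, ‖r_{3+j}‖ ≈ 1.430e-3·ρ^j; need ρ^j ≤ 1e-13/1.430e-3 = 6.99301e-11.
j ≥ ln(6.99301e-11)/ln(0.5684) = -23.3835/-0.56493 = 41.392.
So 42 more iterations are needed.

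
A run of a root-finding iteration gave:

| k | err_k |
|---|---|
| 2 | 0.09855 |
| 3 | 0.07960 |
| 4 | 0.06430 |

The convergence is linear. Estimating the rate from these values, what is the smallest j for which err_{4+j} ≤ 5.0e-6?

45

Rate ρ ≈ err_4/err_3 = 0.06430/0.07960 = 0.8078.
After j more steps, err_{4+j} ≈ 0.06430·ρ^j; need ρ^j ≤ 5.0e-6/0.06430 = 7.77605e-05.
j ≥ ln(7.77605e-05)/ln(0.8078) = -9.4619/-0.21344 = 44.330.
So 45 more iterations are needed.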